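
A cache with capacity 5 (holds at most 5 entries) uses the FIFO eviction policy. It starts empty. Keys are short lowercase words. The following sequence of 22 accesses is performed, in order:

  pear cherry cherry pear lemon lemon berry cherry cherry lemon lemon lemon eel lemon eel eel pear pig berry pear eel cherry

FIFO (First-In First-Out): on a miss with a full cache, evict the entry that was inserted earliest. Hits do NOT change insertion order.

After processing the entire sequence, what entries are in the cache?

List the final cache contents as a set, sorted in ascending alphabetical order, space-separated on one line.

FIFO simulation (capacity=5):
  1. access pear: MISS. Cache (old->new): [pear]
  2. access cherry: MISS. Cache (old->new): [pear cherry]
  3. access cherry: HIT. Cache (old->new): [pear cherry]
  4. access pear: HIT. Cache (old->new): [pear cherry]
  5. access lemon: MISS. Cache (old->new): [pear cherry lemon]
  6. access lemon: HIT. Cache (old->new): [pear cherry lemon]
  7. access berry: MISS. Cache (old->new): [pear cherry lemon berry]
  8. access cherry: HIT. Cache (old->new): [pear cherry lemon berry]
  9. access cherry: HIT. Cache (old->new): [pear cherry lemon berry]
  10. access lemon: HIT. Cache (old->new): [pear cherry lemon berry]
  11. access lemon: HIT. Cache (old->new): [pear cherry lemon berry]
  12. access lemon: HIT. Cache (old->new): [pear cherry lemon berry]
  13. access eel: MISS. Cache (old->new): [pear cherry lemon berry eel]
  14. access lemon: HIT. Cache (old->new): [pear cherry lemon berry eel]
  15. access eel: HIT. Cache (old->new): [pear cherry lemon berry eel]
  16. access eel: HIT. Cache (old->new): [pear cherry lemon berry eel]
  17. access pear: HIT. Cache (old->new): [pear cherry lemon berry eel]
  18. access pig: MISS, evict pear. Cache (old->new): [cherry lemon berry eel pig]
  19. access berry: HIT. Cache (old->new): [cherry lemon berry eel pig]
  20. access pear: MISS, evict cherry. Cache (old->new): [lemon berry eel pig pear]
  21. access eel: HIT. Cache (old->new): [lemon berry eel pig pear]
  22. access cherry: MISS, evict lemon. Cache (old->new): [berry eel pig pear cherry]
Total: 14 hits, 8 misses, 3 evictions

Answer: berry cherry eel pear pig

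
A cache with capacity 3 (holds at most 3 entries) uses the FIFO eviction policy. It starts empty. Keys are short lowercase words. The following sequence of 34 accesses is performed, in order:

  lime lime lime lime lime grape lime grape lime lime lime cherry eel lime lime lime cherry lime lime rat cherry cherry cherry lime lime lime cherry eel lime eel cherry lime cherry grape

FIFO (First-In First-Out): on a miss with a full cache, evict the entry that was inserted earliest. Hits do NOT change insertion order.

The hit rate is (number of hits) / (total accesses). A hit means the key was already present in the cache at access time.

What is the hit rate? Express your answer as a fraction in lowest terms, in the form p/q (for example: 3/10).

Answer: 12/17

Derivation:
FIFO simulation (capacity=3):
  1. access lime: MISS. Cache (old->new): [lime]
  2. access lime: HIT. Cache (old->new): [lime]
  3. access lime: HIT. Cache (old->new): [lime]
  4. access lime: HIT. Cache (old->new): [lime]
  5. access lime: HIT. Cache (old->new): [lime]
  6. access grape: MISS. Cache (old->new): [lime grape]
  7. access lime: HIT. Cache (old->new): [lime grape]
  8. access grape: HIT. Cache (old->new): [lime grape]
  9. access lime: HIT. Cache (old->new): [lime grape]
  10. access lime: HIT. Cache (old->new): [lime grape]
  11. access lime: HIT. Cache (old->new): [lime grape]
  12. access cherry: MISS. Cache (old->new): [lime grape cherry]
  13. access eel: MISS, evict lime. Cache (old->new): [grape cherry eel]
  14. access lime: MISS, evict grape. Cache (old->new): [cherry eel lime]
  15. access lime: HIT. Cache (old->new): [cherry eel lime]
  16. access lime: HIT. Cache (old->new): [cherry eel lime]
  17. access cherry: HIT. Cache (old->new): [cherry eel lime]
  18. access lime: HIT. Cache (old->new): [cherry eel lime]
  19. access lime: HIT. Cache (old->new): [cherry eel lime]
  20. access rat: MISS, evict cherry. Cache (old->new): [eel lime rat]
  21. access cherry: MISS, evict eel. Cache (old->new): [lime rat cherry]
  22. access cherry: HIT. Cache (old->new): [lime rat cherry]
  23. access cherry: HIT. Cache (old->new): [lime rat cherry]
  24. access lime: HIT. Cache (old->new): [lime rat cherry]
  25. access lime: HIT. Cache (old->new): [lime rat cherry]
  26. access lime: HIT. Cache (old->new): [lime rat cherry]
  27. access cherry: HIT. Cache (old->new): [lime rat cherry]
  28. access eel: MISS, evict lime. Cache (old->new): [rat cherry eel]
  29. access lime: MISS, evict rat. Cache (old->new): [cherry eel lime]
  30. access eel: HIT. Cache (old->new): [cherry eel lime]
  31. access cherry: HIT. Cache (old->new): [cherry eel lime]
  32. access lime: HIT. Cache (old->new): [cherry eel lime]
  33. access cherry: HIT. Cache (old->new): [cherry eel lime]
  34. access grape: MISS, evict cherry. Cache (old->new): [eel lime grape]
Total: 24 hits, 10 misses, 7 evictions

Hit rate = 24/34 = 12/17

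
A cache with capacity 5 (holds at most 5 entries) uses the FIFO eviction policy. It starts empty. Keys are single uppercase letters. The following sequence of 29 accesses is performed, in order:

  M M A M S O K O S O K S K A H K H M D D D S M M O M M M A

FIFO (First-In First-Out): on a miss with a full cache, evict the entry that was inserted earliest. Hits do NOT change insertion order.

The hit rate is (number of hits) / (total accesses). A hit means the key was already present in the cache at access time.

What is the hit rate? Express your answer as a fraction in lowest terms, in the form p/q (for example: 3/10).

Answer: 18/29

Derivation:
FIFO simulation (capacity=5):
  1. access M: MISS. Cache (old->new): [M]
  2. access M: HIT. Cache (old->new): [M]
  3. access A: MISS. Cache (old->new): [M A]
  4. access M: HIT. Cache (old->new): [M A]
  5. access S: MISS. Cache (old->new): [M A S]
  6. access O: MISS. Cache (old->new): [M A S O]
  7. access K: MISS. Cache (old->new): [M A S O K]
  8. access O: HIT. Cache (old->new): [M A S O K]
  9. access S: HIT. Cache (old->new): [M A S O K]
  10. access O: HIT. Cache (old->new): [M A S O K]
  11. access K: HIT. Cache (old->new): [M A S O K]
  12. access S: HIT. Cache (old->new): [M A S O K]
  13. access K: HIT. Cache (old->new): [M A S O K]
  14. access A: HIT. Cache (old->new): [M A S O K]
  15. access H: MISS, evict M. Cache (old->new): [A S O K H]
  16. access K: HIT. Cache (old->new): [A S O K H]
  17. access H: HIT. Cache (old->new): [A S O K H]
  18. access M: MISS, evict A. Cache (old->new): [S O K H M]
  19. access D: MISS, evict S. Cache (old->new): [O K H M D]
  20. access D: HIT. Cache (old->new): [O K H M D]
  21. access D: HIT. Cache (old->new): [O K H M D]
  22. access S: MISS, evict O. Cache (old->new): [K H M D S]
  23. access M: HIT. Cache (old->new): [K H M D S]
  24. access M: HIT. Cache (old->new): [K H M D S]
  25. access O: MISS, evict K. Cache (old->new): [H M D S O]
  26. access M: HIT. Cache (old->new): [H M D S O]
  27. access M: HIT. Cache (old->new): [H M D S O]
  28. access M: HIT. Cache (old->new): [H M D S O]
  29. access A: MISS, evict H. Cache (old->new): [M D S O A]
Total: 18 hits, 11 misses, 6 evictions

Hit rate = 18/29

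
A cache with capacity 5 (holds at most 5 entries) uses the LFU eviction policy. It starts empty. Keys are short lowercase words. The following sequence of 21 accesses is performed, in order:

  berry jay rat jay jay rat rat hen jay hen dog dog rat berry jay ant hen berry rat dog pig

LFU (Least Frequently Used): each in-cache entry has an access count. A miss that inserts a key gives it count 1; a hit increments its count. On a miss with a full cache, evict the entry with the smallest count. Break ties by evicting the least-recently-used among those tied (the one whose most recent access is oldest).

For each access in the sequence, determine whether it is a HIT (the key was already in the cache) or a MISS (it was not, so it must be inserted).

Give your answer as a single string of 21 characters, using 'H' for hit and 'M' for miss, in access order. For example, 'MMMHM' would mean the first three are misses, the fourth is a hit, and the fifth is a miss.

Answer: MMMHHHHMHHMHHHHMMHHHM

Derivation:
LFU simulation (capacity=5):
  1. access berry: MISS. Cache: [berry(c=1)]
  2. access jay: MISS. Cache: [berry(c=1) jay(c=1)]
  3. access rat: MISS. Cache: [berry(c=1) jay(c=1) rat(c=1)]
  4. access jay: HIT, count now 2. Cache: [berry(c=1) rat(c=1) jay(c=2)]
  5. access jay: HIT, count now 3. Cache: [berry(c=1) rat(c=1) jay(c=3)]
  6. access rat: HIT, count now 2. Cache: [berry(c=1) rat(c=2) jay(c=3)]
  7. access rat: HIT, count now 3. Cache: [berry(c=1) jay(c=3) rat(c=3)]
  8. access hen: MISS. Cache: [berry(c=1) hen(c=1) jay(c=3) rat(c=3)]
  9. access jay: HIT, count now 4. Cache: [berry(c=1) hen(c=1) rat(c=3) jay(c=4)]
  10. access hen: HIT, count now 2. Cache: [berry(c=1) hen(c=2) rat(c=3) jay(c=4)]
  11. access dog: MISS. Cache: [berry(c=1) dog(c=1) hen(c=2) rat(c=3) jay(c=4)]
  12. access dog: HIT, count now 2. Cache: [berry(c=1) hen(c=2) dog(c=2) rat(c=3) jay(c=4)]
  13. access rat: HIT, count now 4. Cache: [berry(c=1) hen(c=2) dog(c=2) jay(c=4) rat(c=4)]
  14. access berry: HIT, count now 2. Cache: [hen(c=2) dog(c=2) berry(c=2) jay(c=4) rat(c=4)]
  15. access jay: HIT, count now 5. Cache: [hen(c=2) dog(c=2) berry(c=2) rat(c=4) jay(c=5)]
  16. access ant: MISS, evict hen(c=2). Cache: [ant(c=1) dog(c=2) berry(c=2) rat(c=4) jay(c=5)]
  17. access hen: MISS, evict ant(c=1). Cache: [hen(c=1) dog(c=2) berry(c=2) rat(c=4) jay(c=5)]
  18. access berry: HIT, count now 3. Cache: [hen(c=1) dog(c=2) berry(c=3) rat(c=4) jay(c=5)]
  19. access rat: HIT, count now 5. Cache: [hen(c=1) dog(c=2) berry(c=3) jay(c=5) rat(c=5)]
  20. access dog: HIT, count now 3. Cache: [hen(c=1) berry(c=3) dog(c=3) jay(c=5) rat(c=5)]
  21. access pig: MISS, evict hen(c=1). Cache: [pig(c=1) berry(c=3) dog(c=3) jay(c=5) rat(c=5)]
Total: 13 hits, 8 misses, 3 evictions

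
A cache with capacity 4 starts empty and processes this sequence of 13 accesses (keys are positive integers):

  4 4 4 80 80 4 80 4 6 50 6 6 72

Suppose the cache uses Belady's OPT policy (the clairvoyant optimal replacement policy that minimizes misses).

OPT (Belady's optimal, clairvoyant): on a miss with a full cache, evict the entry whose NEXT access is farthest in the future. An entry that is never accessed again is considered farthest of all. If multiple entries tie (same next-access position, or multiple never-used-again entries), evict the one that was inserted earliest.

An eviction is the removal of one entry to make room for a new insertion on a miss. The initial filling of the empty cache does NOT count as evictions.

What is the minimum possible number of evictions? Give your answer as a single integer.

Answer: 1

Derivation:
OPT (Belady) simulation (capacity=4):
  1. access 4: MISS. Cache: [4]
  2. access 4: HIT. Next use of 4: step 3. Cache: [4]
  3. access 4: HIT. Next use of 4: step 6. Cache: [4]
  4. access 80: MISS. Cache: [4 80]
  5. access 80: HIT. Next use of 80: step 7. Cache: [4 80]
  6. access 4: HIT. Next use of 4: step 8. Cache: [4 80]
  7. access 80: HIT. Next use of 80: never. Cache: [4 80]
  8. access 4: HIT. Next use of 4: never. Cache: [4 80]
  9. access 6: MISS. Cache: [4 80 6]
  10. access 50: MISS. Cache: [4 80 6 50]
  11. access 6: HIT. Next use of 6: step 12. Cache: [4 80 6 50]
  12. access 6: HIT. Next use of 6: never. Cache: [4 80 6 50]
  13. access 72: MISS, evict 4 (next use: never). Cache: [80 6 50 72]
Total: 8 hits, 5 misses, 1 evictions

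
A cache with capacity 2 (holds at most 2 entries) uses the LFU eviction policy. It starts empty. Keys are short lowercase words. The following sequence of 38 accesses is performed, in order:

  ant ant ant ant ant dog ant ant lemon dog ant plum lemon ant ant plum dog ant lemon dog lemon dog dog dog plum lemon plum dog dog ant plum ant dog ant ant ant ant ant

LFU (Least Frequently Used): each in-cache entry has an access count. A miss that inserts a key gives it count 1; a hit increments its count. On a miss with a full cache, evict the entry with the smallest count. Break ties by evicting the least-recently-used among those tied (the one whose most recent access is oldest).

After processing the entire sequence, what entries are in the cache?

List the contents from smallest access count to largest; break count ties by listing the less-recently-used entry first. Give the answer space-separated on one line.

LFU simulation (capacity=2):
  1. access ant: MISS. Cache: [ant(c=1)]
  2. access ant: HIT, count now 2. Cache: [ant(c=2)]
  3. access ant: HIT, count now 3. Cache: [ant(c=3)]
  4. access ant: HIT, count now 4. Cache: [ant(c=4)]
  5. access ant: HIT, count now 5. Cache: [ant(c=5)]
  6. access dog: MISS. Cache: [dog(c=1) ant(c=5)]
  7. access ant: HIT, count now 6. Cache: [dog(c=1) ant(c=6)]
  8. access ant: HIT, count now 7. Cache: [dog(c=1) ant(c=7)]
  9. access lemon: MISS, evict dog(c=1). Cache: [lemon(c=1) ant(c=7)]
  10. access dog: MISS, evict lemon(c=1). Cache: [dog(c=1) ant(c=7)]
  11. access ant: HIT, count now 8. Cache: [dog(c=1) ant(c=8)]
  12. access plum: MISS, evict dog(c=1). Cache: [plum(c=1) ant(c=8)]
  13. access lemon: MISS, evict plum(c=1). Cache: [lemon(c=1) ant(c=8)]
  14. access ant: HIT, count now 9. Cache: [lemon(c=1) ant(c=9)]
  15. access ant: HIT, count now 10. Cache: [lemon(c=1) ant(c=10)]
  16. access plum: MISS, evict lemon(c=1). Cache: [plum(c=1) ant(c=10)]
  17. access dog: MISS, evict plum(c=1). Cache: [dog(c=1) ant(c=10)]
  18. access ant: HIT, count now 11. Cache: [dog(c=1) ant(c=11)]
  19. access lemon: MISS, evict dog(c=1). Cache: [lemon(c=1) ant(c=11)]
  20. access dog: MISS, evict lemon(c=1). Cache: [dog(c=1) ant(c=11)]
  21. access lemon: MISS, evict dog(c=1). Cache: [lemon(c=1) ant(c=11)]
  22. access dog: MISS, evict lemon(c=1). Cache: [dog(c=1) ant(c=11)]
  23. access dog: HIT, count now 2. Cache: [dog(c=2) ant(c=11)]
  24. access dog: HIT, count now 3. Cache: [dog(c=3) ant(c=11)]
  25. access plum: MISS, evict dog(c=3). Cache: [plum(c=1) ant(c=11)]
  26. access lemon: MISS, evict plum(c=1). Cache: [lemon(c=1) ant(c=11)]
  27. access plum: MISS, evict lemon(c=1). Cache: [plum(c=1) ant(c=11)]
  28. access dog: MISS, evict plum(c=1). Cache: [dog(c=1) ant(c=11)]
  29. access dog: HIT, count now 2. Cache: [dog(c=2) ant(c=11)]
  30. access ant: HIT, count now 12. Cache: [dog(c=2) ant(c=12)]
  31. access plum: MISS, evict dog(c=2). Cache: [plum(c=1) ant(c=12)]
  32. access ant: HIT, count now 13. Cache: [plum(c=1) ant(c=13)]
  33. access dog: MISS, evict plum(c=1). Cache: [dog(c=1) ant(c=13)]
  34. access ant: HIT, count now 14. Cache: [dog(c=1) ant(c=14)]
  35. access ant: HIT, count now 15. Cache: [dog(c=1) ant(c=15)]
  36. access ant: HIT, count now 16. Cache: [dog(c=1) ant(c=16)]
  37. access ant: HIT, count now 17. Cache: [dog(c=1) ant(c=17)]
  38. access ant: HIT, count now 18. Cache: [dog(c=1) ant(c=18)]
Total: 20 hits, 18 misses, 16 evictions

Answer: dog ant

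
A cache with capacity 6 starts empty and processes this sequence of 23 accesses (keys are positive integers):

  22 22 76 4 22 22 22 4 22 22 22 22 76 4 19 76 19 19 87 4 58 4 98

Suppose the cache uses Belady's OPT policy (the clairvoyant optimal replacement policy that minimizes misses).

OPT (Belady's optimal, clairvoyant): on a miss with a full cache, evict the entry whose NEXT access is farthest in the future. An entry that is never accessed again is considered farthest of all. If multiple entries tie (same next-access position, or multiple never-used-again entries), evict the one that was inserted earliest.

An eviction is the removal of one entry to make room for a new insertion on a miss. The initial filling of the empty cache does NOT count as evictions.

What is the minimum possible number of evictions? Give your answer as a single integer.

Answer: 1

Derivation:
OPT (Belady) simulation (capacity=6):
  1. access 22: MISS. Cache: [22]
  2. access 22: HIT. Next use of 22: step 5. Cache: [22]
  3. access 76: MISS. Cache: [22 76]
  4. access 4: MISS. Cache: [22 76 4]
  5. access 22: HIT. Next use of 22: step 6. Cache: [22 76 4]
  6. access 22: HIT. Next use of 22: step 7. Cache: [22 76 4]
  7. access 22: HIT. Next use of 22: step 9. Cache: [22 76 4]
  8. access 4: HIT. Next use of 4: step 14. Cache: [22 76 4]
  9. access 22: HIT. Next use of 22: step 10. Cache: [22 76 4]
  10. access 22: HIT. Next use of 22: step 11. Cache: [22 76 4]
  11. access 22: HIT. Next use of 22: step 12. Cache: [22 76 4]
  12. access 22: HIT. Next use of 22: never. Cache: [22 76 4]
  13. access 76: HIT. Next use of 76: step 16. Cache: [22 76 4]
  14. access 4: HIT. Next use of 4: step 20. Cache: [22 76 4]
  15. access 19: MISS. Cache: [22 76 4 19]
  16. access 76: HIT. Next use of 76: never. Cache: [22 76 4 19]
  17. access 19: HIT. Next use of 19: step 18. Cache: [22 76 4 19]
  18. access 19: HIT. Next use of 19: never. Cache: [22 76 4 19]
  19. access 87: MISS. Cache: [22 76 4 19 87]
  20. access 4: HIT. Next use of 4: step 22. Cache: [22 76 4 19 87]
  21. access 58: MISS. Cache: [22 76 4 19 87 58]
  22. access 4: HIT. Next use of 4: never. Cache: [22 76 4 19 87 58]
  23. access 98: MISS, evict 22 (next use: never). Cache: [76 4 19 87 58 98]
Total: 16 hits, 7 misses, 1 evictions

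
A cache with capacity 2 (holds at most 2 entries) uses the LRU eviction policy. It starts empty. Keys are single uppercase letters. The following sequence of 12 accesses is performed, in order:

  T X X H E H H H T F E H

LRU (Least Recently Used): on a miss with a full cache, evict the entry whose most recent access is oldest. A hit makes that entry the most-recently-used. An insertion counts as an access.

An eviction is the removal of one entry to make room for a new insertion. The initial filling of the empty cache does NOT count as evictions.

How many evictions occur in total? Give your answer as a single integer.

LRU simulation (capacity=2):
  1. access T: MISS. Cache (LRU->MRU): [T]
  2. access X: MISS. Cache (LRU->MRU): [T X]
  3. access X: HIT. Cache (LRU->MRU): [T X]
  4. access H: MISS, evict T. Cache (LRU->MRU): [X H]
  5. access E: MISS, evict X. Cache (LRU->MRU): [H E]
  6. access H: HIT. Cache (LRU->MRU): [E H]
  7. access H: HIT. Cache (LRU->MRU): [E H]
  8. access H: HIT. Cache (LRU->MRU): [E H]
  9. access T: MISS, evict E. Cache (LRU->MRU): [H T]
  10. access F: MISS, evict H. Cache (LRU->MRU): [T F]
  11. access E: MISS, evict T. Cache (LRU->MRU): [F E]
  12. access H: MISS, evict F. Cache (LRU->MRU): [E H]
Total: 4 hits, 8 misses, 6 evictions

Answer: 6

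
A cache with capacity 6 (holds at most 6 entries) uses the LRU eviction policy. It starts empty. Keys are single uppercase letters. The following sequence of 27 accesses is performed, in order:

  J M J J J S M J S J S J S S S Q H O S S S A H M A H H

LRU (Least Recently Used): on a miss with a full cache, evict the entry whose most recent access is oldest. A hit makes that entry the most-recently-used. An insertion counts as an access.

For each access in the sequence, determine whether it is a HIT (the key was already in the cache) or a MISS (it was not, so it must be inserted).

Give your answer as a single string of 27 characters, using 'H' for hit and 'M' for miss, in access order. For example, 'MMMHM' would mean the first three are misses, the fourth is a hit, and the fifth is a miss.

LRU simulation (capacity=6):
  1. access J: MISS. Cache (LRU->MRU): [J]
  2. access M: MISS. Cache (LRU->MRU): [J M]
  3. access J: HIT. Cache (LRU->MRU): [M J]
  4. access J: HIT. Cache (LRU->MRU): [M J]
  5. access J: HIT. Cache (LRU->MRU): [M J]
  6. access S: MISS. Cache (LRU->MRU): [M J S]
  7. access M: HIT. Cache (LRU->MRU): [J S M]
  8. access J: HIT. Cache (LRU->MRU): [S M J]
  9. access S: HIT. Cache (LRU->MRU): [M J S]
  10. access J: HIT. Cache (LRU->MRU): [M S J]
  11. access S: HIT. Cache (LRU->MRU): [M J S]
  12. access J: HIT. Cache (LRU->MRU): [M S J]
  13. access S: HIT. Cache (LRU->MRU): [M J S]
  14. access S: HIT. Cache (LRU->MRU): [M J S]
  15. access S: HIT. Cache (LRU->MRU): [M J S]
  16. access Q: MISS. Cache (LRU->MRU): [M J S Q]
  17. access H: MISS. Cache (LRU->MRU): [M J S Q H]
  18. access O: MISS. Cache (LRU->MRU): [M J S Q H O]
  19. access S: HIT. Cache (LRU->MRU): [M J Q H O S]
  20. access S: HIT. Cache (LRU->MRU): [M J Q H O S]
  21. access S: HIT. Cache (LRU->MRU): [M J Q H O S]
  22. access A: MISS, evict M. Cache (LRU->MRU): [J Q H O S A]
  23. access H: HIT. Cache (LRU->MRU): [J Q O S A H]
  24. access M: MISS, evict J. Cache (LRU->MRU): [Q O S A H M]
  25. access A: HIT. Cache (LRU->MRU): [Q O S H M A]
  26. access H: HIT. Cache (LRU->MRU): [Q O S M A H]
  27. access H: HIT. Cache (LRU->MRU): [Q O S M A H]
Total: 19 hits, 8 misses, 2 evictions

Answer: MMHHHMHHHHHHHHHMMMHHHMHMHHH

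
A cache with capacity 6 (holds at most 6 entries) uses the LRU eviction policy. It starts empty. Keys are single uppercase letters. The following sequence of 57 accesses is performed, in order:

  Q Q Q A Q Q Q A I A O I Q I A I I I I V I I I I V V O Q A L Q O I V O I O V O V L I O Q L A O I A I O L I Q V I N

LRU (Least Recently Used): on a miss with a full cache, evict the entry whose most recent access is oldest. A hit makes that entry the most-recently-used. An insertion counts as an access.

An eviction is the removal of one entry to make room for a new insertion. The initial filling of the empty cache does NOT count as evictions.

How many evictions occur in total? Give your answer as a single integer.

LRU simulation (capacity=6):
  1. access Q: MISS. Cache (LRU->MRU): [Q]
  2. access Q: HIT. Cache (LRU->MRU): [Q]
  3. access Q: HIT. Cache (LRU->MRU): [Q]
  4. access A: MISS. Cache (LRU->MRU): [Q A]
  5. access Q: HIT. Cache (LRU->MRU): [A Q]
  6. access Q: HIT. Cache (LRU->MRU): [A Q]
  7. access Q: HIT. Cache (LRU->MRU): [A Q]
  8. access A: HIT. Cache (LRU->MRU): [Q A]
  9. access I: MISS. Cache (LRU->MRU): [Q A I]
  10. access A: HIT. Cache (LRU->MRU): [Q I A]
  11. access O: MISS. Cache (LRU->MRU): [Q I A O]
  12. access I: HIT. Cache (LRU->MRU): [Q A O I]
  13. access Q: HIT. Cache (LRU->MRU): [A O I Q]
  14. access I: HIT. Cache (LRU->MRU): [A O Q I]
  15. access A: HIT. Cache (LRU->MRU): [O Q I A]
  16. access I: HIT. Cache (LRU->MRU): [O Q A I]
  17. access I: HIT. Cache (LRU->MRU): [O Q A I]
  18. access I: HIT. Cache (LRU->MRU): [O Q A I]
  19. access I: HIT. Cache (LRU->MRU): [O Q A I]
  20. access V: MISS. Cache (LRU->MRU): [O Q A I V]
  21. access I: HIT. Cache (LRU->MRU): [O Q A V I]
  22. access I: HIT. Cache (LRU->MRU): [O Q A V I]
  23. access I: HIT. Cache (LRU->MRU): [O Q A V I]
  24. access I: HIT. Cache (LRU->MRU): [O Q A V I]
  25. access V: HIT. Cache (LRU->MRU): [O Q A I V]
  26. access V: HIT. Cache (LRU->MRU): [O Q A I V]
  27. access O: HIT. Cache (LRU->MRU): [Q A I V O]
  28. access Q: HIT. Cache (LRU->MRU): [A I V O Q]
  29. access A: HIT. Cache (LRU->MRU): [I V O Q A]
  30. access L: MISS. Cache (LRU->MRU): [I V O Q A L]
  31. access Q: HIT. Cache (LRU->MRU): [I V O A L Q]
  32. access O: HIT. Cache (LRU->MRU): [I V A L Q O]
  33. access I: HIT. Cache (LRU->MRU): [V A L Q O I]
  34. access V: HIT. Cache (LRU->MRU): [A L Q O I V]
  35. access O: HIT. Cache (LRU->MRU): [A L Q I V O]
  36. access I: HIT. Cache (LRU->MRU): [A L Q V O I]
  37. access O: HIT. Cache (LRU->MRU): [A L Q V I O]
  38. access V: HIT. Cache (LRU->MRU): [A L Q I O V]
  39. access O: HIT. Cache (LRU->MRU): [A L Q I V O]
  40. access V: HIT. Cache (LRU->MRU): [A L Q I O V]
  41. access L: HIT. Cache (LRU->MRU): [A Q I O V L]
  42. access I: HIT. Cache (LRU->MRU): [A Q O V L I]
  43. access O: HIT. Cache (LRU->MRU): [A Q V L I O]
  44. access Q: HIT. Cache (LRU->MRU): [A V L I O Q]
  45. access L: HIT. Cache (LRU->MRU): [A V I O Q L]
  46. access A: HIT. Cache (LRU->MRU): [V I O Q L A]
  47. access O: HIT. Cache (LRU->MRU): [V I Q L A O]
  48. access I: HIT. Cache (LRU->MRU): [V Q L A O I]
  49. access A: HIT. Cache (LRU->MRU): [V Q L O I A]
  50. access I: HIT. Cache (LRU->MRU): [V Q L O A I]
  51. access O: HIT. Cache (LRU->MRU): [V Q L A I O]
  52. access L: HIT. Cache (LRU->MRU): [V Q A I O L]
  53. access I: HIT. Cache (LRU->MRU): [V Q A O L I]
  54. access Q: HIT. Cache (LRU->MRU): [V A O L I Q]
  55. access V: HIT. Cache (LRU->MRU): [A O L I Q V]
  56. access I: HIT. Cache (LRU->MRU): [A O L Q V I]
  57. access N: MISS, evict A. Cache (LRU->MRU): [O L Q V I N]
Total: 50 hits, 7 misses, 1 evictions

Answer: 1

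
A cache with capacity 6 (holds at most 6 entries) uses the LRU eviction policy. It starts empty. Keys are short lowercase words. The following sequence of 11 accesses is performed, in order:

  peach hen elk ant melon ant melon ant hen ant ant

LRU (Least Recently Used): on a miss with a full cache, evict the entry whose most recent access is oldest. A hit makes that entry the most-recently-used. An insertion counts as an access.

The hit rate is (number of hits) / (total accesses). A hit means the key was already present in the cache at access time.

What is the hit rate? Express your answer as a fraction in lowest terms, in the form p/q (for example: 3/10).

LRU simulation (capacity=6):
  1. access peach: MISS. Cache (LRU->MRU): [peach]
  2. access hen: MISS. Cache (LRU->MRU): [peach hen]
  3. access elk: MISS. Cache (LRU->MRU): [peach hen elk]
  4. access ant: MISS. Cache (LRU->MRU): [peach hen elk ant]
  5. access melon: MISS. Cache (LRU->MRU): [peach hen elk ant melon]
  6. access ant: HIT. Cache (LRU->MRU): [peach hen elk melon ant]
  7. access melon: HIT. Cache (LRU->MRU): [peach hen elk ant melon]
  8. access ant: HIT. Cache (LRU->MRU): [peach hen elk melon ant]
  9. access hen: HIT. Cache (LRU->MRU): [peach elk melon ant hen]
  10. access ant: HIT. Cache (LRU->MRU): [peach elk melon hen ant]
  11. access ant: HIT. Cache (LRU->MRU): [peach elk melon hen ant]
Total: 6 hits, 5 misses, 0 evictions

Hit rate = 6/11

Answer: 6/11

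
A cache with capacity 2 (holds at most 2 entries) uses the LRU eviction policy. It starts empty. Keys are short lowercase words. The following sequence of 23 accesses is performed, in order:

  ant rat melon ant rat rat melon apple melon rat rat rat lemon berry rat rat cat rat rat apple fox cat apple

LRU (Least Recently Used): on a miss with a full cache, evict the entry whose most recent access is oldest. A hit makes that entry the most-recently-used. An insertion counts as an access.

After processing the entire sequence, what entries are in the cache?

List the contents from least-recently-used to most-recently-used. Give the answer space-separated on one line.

LRU simulation (capacity=2):
  1. access ant: MISS. Cache (LRU->MRU): [ant]
  2. access rat: MISS. Cache (LRU->MRU): [ant rat]
  3. access melon: MISS, evict ant. Cache (LRU->MRU): [rat melon]
  4. access ant: MISS, evict rat. Cache (LRU->MRU): [melon ant]
  5. access rat: MISS, evict melon. Cache (LRU->MRU): [ant rat]
  6. access rat: HIT. Cache (LRU->MRU): [ant rat]
  7. access melon: MISS, evict ant. Cache (LRU->MRU): [rat melon]
  8. access apple: MISS, evict rat. Cache (LRU->MRU): [melon apple]
  9. access melon: HIT. Cache (LRU->MRU): [apple melon]
  10. access rat: MISS, evict apple. Cache (LRU->MRU): [melon rat]
  11. access rat: HIT. Cache (LRU->MRU): [melon rat]
  12. access rat: HIT. Cache (LRU->MRU): [melon rat]
  13. access lemon: MISS, evict melon. Cache (LRU->MRU): [rat lemon]
  14. access berry: MISS, evict rat. Cache (LRU->MRU): [lemon berry]
  15. access rat: MISS, evict lemon. Cache (LRU->MRU): [berry rat]
  16. access rat: HIT. Cache (LRU->MRU): [berry rat]
  17. access cat: MISS, evict berry. Cache (LRU->MRU): [rat cat]
  18. access rat: HIT. Cache (LRU->MRU): [cat rat]
  19. access rat: HIT. Cache (LRU->MRU): [cat rat]
  20. access apple: MISS, evict cat. Cache (LRU->MRU): [rat apple]
  21. access fox: MISS, evict rat. Cache (LRU->MRU): [apple fox]
  22. access cat: MISS, evict apple. Cache (LRU->MRU): [fox cat]
  23. access apple: MISS, evict fox. Cache (LRU->MRU): [cat apple]
Total: 7 hits, 16 misses, 14 evictions

Answer: cat apple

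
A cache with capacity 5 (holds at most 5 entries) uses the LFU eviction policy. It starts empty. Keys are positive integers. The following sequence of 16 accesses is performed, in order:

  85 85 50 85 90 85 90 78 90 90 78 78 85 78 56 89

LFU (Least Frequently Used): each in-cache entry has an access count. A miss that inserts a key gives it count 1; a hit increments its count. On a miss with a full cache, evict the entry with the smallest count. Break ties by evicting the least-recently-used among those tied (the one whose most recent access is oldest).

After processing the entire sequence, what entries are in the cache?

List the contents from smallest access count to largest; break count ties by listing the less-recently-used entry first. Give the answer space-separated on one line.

LFU simulation (capacity=5):
  1. access 85: MISS. Cache: [85(c=1)]
  2. access 85: HIT, count now 2. Cache: [85(c=2)]
  3. access 50: MISS. Cache: [50(c=1) 85(c=2)]
  4. access 85: HIT, count now 3. Cache: [50(c=1) 85(c=3)]
  5. access 90: MISS. Cache: [50(c=1) 90(c=1) 85(c=3)]
  6. access 85: HIT, count now 4. Cache: [50(c=1) 90(c=1) 85(c=4)]
  7. access 90: HIT, count now 2. Cache: [50(c=1) 90(c=2) 85(c=4)]
  8. access 78: MISS. Cache: [50(c=1) 78(c=1) 90(c=2) 85(c=4)]
  9. access 90: HIT, count now 3. Cache: [50(c=1) 78(c=1) 90(c=3) 85(c=4)]
  10. access 90: HIT, count now 4. Cache: [50(c=1) 78(c=1) 85(c=4) 90(c=4)]
  11. access 78: HIT, count now 2. Cache: [50(c=1) 78(c=2) 85(c=4) 90(c=4)]
  12. access 78: HIT, count now 3. Cache: [50(c=1) 78(c=3) 85(c=4) 90(c=4)]
  13. access 85: HIT, count now 5. Cache: [50(c=1) 78(c=3) 90(c=4) 85(c=5)]
  14. access 78: HIT, count now 4. Cache: [50(c=1) 90(c=4) 78(c=4) 85(c=5)]
  15. access 56: MISS. Cache: [50(c=1) 56(c=1) 90(c=4) 78(c=4) 85(c=5)]
  16. access 89: MISS, evict 50(c=1). Cache: [56(c=1) 89(c=1) 90(c=4) 78(c=4) 85(c=5)]
Total: 10 hits, 6 misses, 1 evictions

Answer: 56 89 90 78 85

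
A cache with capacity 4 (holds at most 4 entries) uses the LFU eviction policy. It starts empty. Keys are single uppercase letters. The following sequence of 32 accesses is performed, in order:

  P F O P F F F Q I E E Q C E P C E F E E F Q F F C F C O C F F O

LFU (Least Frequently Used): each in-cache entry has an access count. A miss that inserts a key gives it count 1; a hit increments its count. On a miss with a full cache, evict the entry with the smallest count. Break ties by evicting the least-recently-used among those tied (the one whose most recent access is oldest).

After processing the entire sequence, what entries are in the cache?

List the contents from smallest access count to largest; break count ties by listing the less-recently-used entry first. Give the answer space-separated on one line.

LFU simulation (capacity=4):
  1. access P: MISS. Cache: [P(c=1)]
  2. access F: MISS. Cache: [P(c=1) F(c=1)]
  3. access O: MISS. Cache: [P(c=1) F(c=1) O(c=1)]
  4. access P: HIT, count now 2. Cache: [F(c=1) O(c=1) P(c=2)]
  5. access F: HIT, count now 2. Cache: [O(c=1) P(c=2) F(c=2)]
  6. access F: HIT, count now 3. Cache: [O(c=1) P(c=2) F(c=3)]
  7. access F: HIT, count now 4. Cache: [O(c=1) P(c=2) F(c=4)]
  8. access Q: MISS. Cache: [O(c=1) Q(c=1) P(c=2) F(c=4)]
  9. access I: MISS, evict O(c=1). Cache: [Q(c=1) I(c=1) P(c=2) F(c=4)]
  10. access E: MISS, evict Q(c=1). Cache: [I(c=1) E(c=1) P(c=2) F(c=4)]
  11. access E: HIT, count now 2. Cache: [I(c=1) P(c=2) E(c=2) F(c=4)]
  12. access Q: MISS, evict I(c=1). Cache: [Q(c=1) P(c=2) E(c=2) F(c=4)]
  13. access C: MISS, evict Q(c=1). Cache: [C(c=1) P(c=2) E(c=2) F(c=4)]
  14. access E: HIT, count now 3. Cache: [C(c=1) P(c=2) E(c=3) F(c=4)]
  15. access P: HIT, count now 3. Cache: [C(c=1) E(c=3) P(c=3) F(c=4)]
  16. access C: HIT, count now 2. Cache: [C(c=2) E(c=3) P(c=3) F(c=4)]
  17. access E: HIT, count now 4. Cache: [C(c=2) P(c=3) F(c=4) E(c=4)]
  18. access F: HIT, count now 5. Cache: [C(c=2) P(c=3) E(c=4) F(c=5)]
  19. access E: HIT, count now 5. Cache: [C(c=2) P(c=3) F(c=5) E(c=5)]
  20. access E: HIT, count now 6. Cache: [C(c=2) P(c=3) F(c=5) E(c=6)]
  21. access F: HIT, count now 6. Cache: [C(c=2) P(c=3) E(c=6) F(c=6)]
  22. access Q: MISS, evict C(c=2). Cache: [Q(c=1) P(c=3) E(c=6) F(c=6)]
  23. access F: HIT, count now 7. Cache: [Q(c=1) P(c=3) E(c=6) F(c=7)]
  24. access F: HIT, count now 8. Cache: [Q(c=1) P(c=3) E(c=6) F(c=8)]
  25. access C: MISS, evict Q(c=1). Cache: [C(c=1) P(c=3) E(c=6) F(c=8)]
  26. access F: HIT, count now 9. Cache: [C(c=1) P(c=3) E(c=6) F(c=9)]
  27. access C: HIT, count now 2. Cache: [C(c=2) P(c=3) E(c=6) F(c=9)]
  28. access O: MISS, evict C(c=2). Cache: [O(c=1) P(c=3) E(c=6) F(c=9)]
  29. access C: MISS, evict O(c=1). Cache: [C(c=1) P(c=3) E(c=6) F(c=9)]
  30. access F: HIT, count now 10. Cache: [C(c=1) P(c=3) E(c=6) F(c=10)]
  31. access F: HIT, count now 11. Cache: [C(c=1) P(c=3) E(c=6) F(c=11)]
  32. access O: MISS, evict C(c=1). Cache: [O(c=1) P(c=3) E(c=6) F(c=11)]
Total: 19 hits, 13 misses, 9 evictions

Answer: O P E F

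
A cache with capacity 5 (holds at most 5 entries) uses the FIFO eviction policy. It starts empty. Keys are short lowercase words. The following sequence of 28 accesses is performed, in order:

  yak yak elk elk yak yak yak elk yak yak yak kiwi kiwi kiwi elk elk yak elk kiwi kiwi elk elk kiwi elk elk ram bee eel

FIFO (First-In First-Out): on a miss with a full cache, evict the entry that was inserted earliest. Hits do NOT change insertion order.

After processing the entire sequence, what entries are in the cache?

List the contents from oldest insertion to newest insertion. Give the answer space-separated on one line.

FIFO simulation (capacity=5):
  1. access yak: MISS. Cache (old->new): [yak]
  2. access yak: HIT. Cache (old->new): [yak]
  3. access elk: MISS. Cache (old->new): [yak elk]
  4. access elk: HIT. Cache (old->new): [yak elk]
  5. access yak: HIT. Cache (old->new): [yak elk]
  6. access yak: HIT. Cache (old->new): [yak elk]
  7. access yak: HIT. Cache (old->new): [yak elk]
  8. access elk: HIT. Cache (old->new): [yak elk]
  9. access yak: HIT. Cache (old->new): [yak elk]
  10. access yak: HIT. Cache (old->new): [yak elk]
  11. access yak: HIT. Cache (old->new): [yak elk]
  12. access kiwi: MISS. Cache (old->new): [yak elk kiwi]
  13. access kiwi: HIT. Cache (old->new): [yak elk kiwi]
  14. access kiwi: HIT. Cache (old->new): [yak elk kiwi]
  15. access elk: HIT. Cache (old->new): [yak elk kiwi]
  16. access elk: HIT. Cache (old->new): [yak elk kiwi]
  17. access yak: HIT. Cache (old->new): [yak elk kiwi]
  18. access elk: HIT. Cache (old->new): [yak elk kiwi]
  19. access kiwi: HIT. Cache (old->new): [yak elk kiwi]
  20. access kiwi: HIT. Cache (old->new): [yak elk kiwi]
  21. access elk: HIT. Cache (old->new): [yak elk kiwi]
  22. access elk: HIT. Cache (old->new): [yak elk kiwi]
  23. access kiwi: HIT. Cache (old->new): [yak elk kiwi]
  24. access elk: HIT. Cache (old->new): [yak elk kiwi]
  25. access elk: HIT. Cache (old->new): [yak elk kiwi]
  26. access ram: MISS. Cache (old->new): [yak elk kiwi ram]
  27. access bee: MISS. Cache (old->new): [yak elk kiwi ram bee]
  28. access eel: MISS, evict yak. Cache (old->new): [elk kiwi ram bee eel]
Total: 22 hits, 6 misses, 1 evictions

Answer: elk kiwi ram bee eel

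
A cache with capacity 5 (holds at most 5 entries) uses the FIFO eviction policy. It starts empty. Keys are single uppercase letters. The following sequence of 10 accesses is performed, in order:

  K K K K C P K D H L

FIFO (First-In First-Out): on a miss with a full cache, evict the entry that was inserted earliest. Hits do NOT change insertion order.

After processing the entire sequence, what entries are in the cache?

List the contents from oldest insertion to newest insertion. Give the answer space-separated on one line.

Answer: C P D H L

Derivation:
FIFO simulation (capacity=5):
  1. access K: MISS. Cache (old->new): [K]
  2. access K: HIT. Cache (old->new): [K]
  3. access K: HIT. Cache (old->new): [K]
  4. access K: HIT. Cache (old->new): [K]
  5. access C: MISS. Cache (old->new): [K C]
  6. access P: MISS. Cache (old->new): [K C P]
  7. access K: HIT. Cache (old->new): [K C P]
  8. access D: MISS. Cache (old->new): [K C P D]
  9. access H: MISS. Cache (old->new): [K C P D H]
  10. access L: MISS, evict K. Cache (old->new): [C P D H L]
Total: 4 hits, 6 misses, 1 evictions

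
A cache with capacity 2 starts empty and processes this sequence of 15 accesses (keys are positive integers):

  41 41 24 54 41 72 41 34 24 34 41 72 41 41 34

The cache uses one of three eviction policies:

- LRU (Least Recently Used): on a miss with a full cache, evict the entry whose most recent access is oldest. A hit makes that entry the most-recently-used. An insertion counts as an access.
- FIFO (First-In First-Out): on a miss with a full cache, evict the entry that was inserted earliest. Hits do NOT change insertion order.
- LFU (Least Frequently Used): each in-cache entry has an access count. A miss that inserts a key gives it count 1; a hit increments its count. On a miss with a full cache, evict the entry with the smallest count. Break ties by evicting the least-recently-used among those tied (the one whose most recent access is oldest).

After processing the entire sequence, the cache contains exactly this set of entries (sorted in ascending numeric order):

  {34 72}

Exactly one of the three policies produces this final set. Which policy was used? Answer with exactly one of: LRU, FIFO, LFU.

Answer: FIFO

Derivation:
Simulating under each policy and comparing final sets:
  LRU: final set = {34 41} -> differs
  FIFO: final set = {34 72} -> MATCHES target
  LFU: final set = {34 41} -> differs
Only FIFO produces the target set.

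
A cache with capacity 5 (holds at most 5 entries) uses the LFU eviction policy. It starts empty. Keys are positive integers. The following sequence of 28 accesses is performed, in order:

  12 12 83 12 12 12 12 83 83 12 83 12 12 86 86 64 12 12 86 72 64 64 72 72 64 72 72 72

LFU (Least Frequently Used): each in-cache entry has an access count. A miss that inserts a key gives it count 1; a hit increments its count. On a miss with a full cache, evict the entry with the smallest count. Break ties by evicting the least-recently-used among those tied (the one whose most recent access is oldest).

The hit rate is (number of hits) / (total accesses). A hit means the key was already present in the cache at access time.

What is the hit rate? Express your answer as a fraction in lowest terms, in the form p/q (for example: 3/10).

Answer: 23/28

Derivation:
LFU simulation (capacity=5):
  1. access 12: MISS. Cache: [12(c=1)]
  2. access 12: HIT, count now 2. Cache: [12(c=2)]
  3. access 83: MISS. Cache: [83(c=1) 12(c=2)]
  4. access 12: HIT, count now 3. Cache: [83(c=1) 12(c=3)]
  5. access 12: HIT, count now 4. Cache: [83(c=1) 12(c=4)]
  6. access 12: HIT, count now 5. Cache: [83(c=1) 12(c=5)]
  7. access 12: HIT, count now 6. Cache: [83(c=1) 12(c=6)]
  8. access 83: HIT, count now 2. Cache: [83(c=2) 12(c=6)]
  9. access 83: HIT, count now 3. Cache: [83(c=3) 12(c=6)]
  10. access 12: HIT, count now 7. Cache: [83(c=3) 12(c=7)]
  11. access 83: HIT, count now 4. Cache: [83(c=4) 12(c=7)]
  12. access 12: HIT, count now 8. Cache: [83(c=4) 12(c=8)]
  13. access 12: HIT, count now 9. Cache: [83(c=4) 12(c=9)]
  14. access 86: MISS. Cache: [86(c=1) 83(c=4) 12(c=9)]
  15. access 86: HIT, count now 2. Cache: [86(c=2) 83(c=4) 12(c=9)]
  16. access 64: MISS. Cache: [64(c=1) 86(c=2) 83(c=4) 12(c=9)]
  17. access 12: HIT, count now 10. Cache: [64(c=1) 86(c=2) 83(c=4) 12(c=10)]
  18. access 12: HIT, count now 11. Cache: [64(c=1) 86(c=2) 83(c=4) 12(c=11)]
  19. access 86: HIT, count now 3. Cache: [64(c=1) 86(c=3) 83(c=4) 12(c=11)]
  20. access 72: MISS. Cache: [64(c=1) 72(c=1) 86(c=3) 83(c=4) 12(c=11)]
  21. access 64: HIT, count now 2. Cache: [72(c=1) 64(c=2) 86(c=3) 83(c=4) 12(c=11)]
  22. access 64: HIT, count now 3. Cache: [72(c=1) 86(c=3) 64(c=3) 83(c=4) 12(c=11)]
  23. access 72: HIT, count now 2. Cache: [72(c=2) 86(c=3) 64(c=3) 83(c=4) 12(c=11)]
  24. access 72: HIT, count now 3. Cache: [86(c=3) 64(c=3) 72(c=3) 83(c=4) 12(c=11)]
  25. access 64: HIT, count now 4. Cache: [86(c=3) 72(c=3) 83(c=4) 64(c=4) 12(c=11)]
  26. access 72: HIT, count now 4. Cache: [86(c=3) 83(c=4) 64(c=4) 72(c=4) 12(c=11)]
  27. access 72: HIT, count now 5. Cache: [86(c=3) 83(c=4) 64(c=4) 72(c=5) 12(c=11)]
  28. access 72: HIT, count now 6. Cache: [86(c=3) 83(c=4) 64(c=4) 72(c=6) 12(c=11)]
Total: 23 hits, 5 misses, 0 evictions

Hit rate = 23/28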